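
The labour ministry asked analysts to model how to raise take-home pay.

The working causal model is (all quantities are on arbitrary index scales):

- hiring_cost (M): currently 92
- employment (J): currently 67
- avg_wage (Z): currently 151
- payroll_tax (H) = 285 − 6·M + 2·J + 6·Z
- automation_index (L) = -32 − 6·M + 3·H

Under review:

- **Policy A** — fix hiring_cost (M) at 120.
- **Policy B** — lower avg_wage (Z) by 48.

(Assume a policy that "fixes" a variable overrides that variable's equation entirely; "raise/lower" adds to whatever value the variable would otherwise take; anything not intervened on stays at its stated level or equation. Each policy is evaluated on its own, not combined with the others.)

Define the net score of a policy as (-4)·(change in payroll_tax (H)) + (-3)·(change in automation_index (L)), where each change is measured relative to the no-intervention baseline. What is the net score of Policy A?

Baseline:
  M = 92
  J = 67
  Z = 151
  H = 285 − 6·92 + 2·67 + 6·151 = 773
  L = -32 − 6·92 + 3·773 = 1735
Policy A (M := 120):
  M = 120
  J = 67
  Z = 151
  H = 285 − 6·120 + 2·67 + 6·151 = 605
  L = -32 − 6·120 + 3·605 = 1063
ΔH = 605 − 773 = -168; ΔL = 1063 − 1735 = -672
Score = (-4)·(-168) + (-3)·(-672) = 2688

2688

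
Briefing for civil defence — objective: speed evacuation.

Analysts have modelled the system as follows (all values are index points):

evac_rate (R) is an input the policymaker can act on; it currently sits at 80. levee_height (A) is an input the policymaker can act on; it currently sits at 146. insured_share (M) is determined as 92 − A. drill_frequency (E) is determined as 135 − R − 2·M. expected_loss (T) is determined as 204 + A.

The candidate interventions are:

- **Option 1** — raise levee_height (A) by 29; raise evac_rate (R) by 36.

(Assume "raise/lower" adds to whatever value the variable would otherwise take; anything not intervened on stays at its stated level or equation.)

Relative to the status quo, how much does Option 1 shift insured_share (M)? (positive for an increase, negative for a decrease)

-29

Baseline:
  A = 146
  M = 92 − 146 = -54
Option 1 (A + 29, R + 36):
  A = 146 + 29 = 175
  M = 92 − 175 = -83
Change in M: -83 − (-54) = -29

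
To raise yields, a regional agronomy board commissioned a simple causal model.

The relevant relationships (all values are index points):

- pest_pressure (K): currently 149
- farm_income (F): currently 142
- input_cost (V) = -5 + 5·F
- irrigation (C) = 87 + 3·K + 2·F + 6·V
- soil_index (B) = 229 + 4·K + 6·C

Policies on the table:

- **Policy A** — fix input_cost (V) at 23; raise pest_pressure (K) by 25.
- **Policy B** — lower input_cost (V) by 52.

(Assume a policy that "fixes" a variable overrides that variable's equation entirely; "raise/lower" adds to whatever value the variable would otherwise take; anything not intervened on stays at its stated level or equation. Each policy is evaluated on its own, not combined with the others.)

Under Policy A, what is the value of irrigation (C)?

1031

Policy A (V := 23, K + 25):
  K = 149 + 25 = 174
  F = 142
  V = 23
  C = 87 + 3·174 + 2·142 + 6·23 = 1031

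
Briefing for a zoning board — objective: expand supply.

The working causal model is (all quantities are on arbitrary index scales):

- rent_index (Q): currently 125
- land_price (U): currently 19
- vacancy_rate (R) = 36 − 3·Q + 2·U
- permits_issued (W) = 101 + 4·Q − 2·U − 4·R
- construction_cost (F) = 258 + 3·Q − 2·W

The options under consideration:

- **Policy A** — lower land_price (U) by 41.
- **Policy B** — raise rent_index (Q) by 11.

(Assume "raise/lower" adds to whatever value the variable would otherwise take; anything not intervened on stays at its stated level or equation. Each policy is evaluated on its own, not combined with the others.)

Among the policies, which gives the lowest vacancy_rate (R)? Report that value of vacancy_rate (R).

-383

Policy A (U − 41):
  Q = 125
  U = 19 − 41 = -22
  R = 36 − 3·125 + 2·(-22) = -383
Policy B (Q + 11):
  Q = 125 + 11 = 136
  U = 19
  R = 36 − 3·136 + 2·19 = -334
Comparing — Policy A: R=-383, Policy B: R=-334. Lowest is -383 (Policy A).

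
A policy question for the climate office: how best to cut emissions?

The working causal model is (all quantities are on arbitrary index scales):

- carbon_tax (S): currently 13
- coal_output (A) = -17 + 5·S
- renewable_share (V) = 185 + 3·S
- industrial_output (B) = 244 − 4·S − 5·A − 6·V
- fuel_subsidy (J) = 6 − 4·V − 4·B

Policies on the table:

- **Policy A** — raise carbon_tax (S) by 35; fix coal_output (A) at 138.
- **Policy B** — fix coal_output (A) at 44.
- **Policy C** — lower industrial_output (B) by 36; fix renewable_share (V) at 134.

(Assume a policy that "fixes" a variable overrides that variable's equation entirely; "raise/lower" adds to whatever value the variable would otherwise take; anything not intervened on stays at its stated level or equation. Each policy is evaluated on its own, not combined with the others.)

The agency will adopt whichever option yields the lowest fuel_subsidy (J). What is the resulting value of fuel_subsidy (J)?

3022

Policy A (S + 35, A := 138):
  S = 13 + 35 = 48
  A = 138
  V = 185 + 3·48 = 329
  B = 244 − 4·48 − 5·138 − 6·329 = -2612
  J = 6 − 4·329 − 4·(-2612) = 9138
Policy B (A := 44):
  S = 13
  A = 44
  V = 185 + 3·13 = 224
  B = 244 − 4·13 − 5·44 − 6·224 = -1372
  J = 6 − 4·224 − 4·(-1372) = 4598
Policy C (B − 36, V := 134):
  S = 13
  A = -17 + 5·13 = 48
  V = 134
  B = 244 − 4·13 − 5·48 − 6·134 (−36 from intervention) = -888
  J = 6 − 4·134 − 4·(-888) = 3022
Comparing — Policy A: J=9138, Policy B: J=4598, Policy C: J=3022. Lowest is 3022 (Policy C).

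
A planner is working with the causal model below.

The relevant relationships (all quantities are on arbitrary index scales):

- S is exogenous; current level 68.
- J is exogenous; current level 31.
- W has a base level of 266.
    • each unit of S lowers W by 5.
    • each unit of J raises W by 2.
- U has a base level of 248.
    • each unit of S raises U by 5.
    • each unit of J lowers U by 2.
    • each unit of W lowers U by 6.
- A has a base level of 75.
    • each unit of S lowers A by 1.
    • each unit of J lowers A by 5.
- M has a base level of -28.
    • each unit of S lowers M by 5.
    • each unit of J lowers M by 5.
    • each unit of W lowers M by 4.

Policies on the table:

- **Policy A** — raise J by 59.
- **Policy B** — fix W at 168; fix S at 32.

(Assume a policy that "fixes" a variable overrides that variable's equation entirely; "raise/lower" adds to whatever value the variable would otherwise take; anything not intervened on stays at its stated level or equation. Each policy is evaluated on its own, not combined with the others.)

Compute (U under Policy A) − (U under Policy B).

Policy A (J + 59):
  S = 68
  J = 31 + 59 = 90
  W = 266 − 5·68 + 2·90 = 106
  U = 248 + 5·68 − 2·90 − 6·106 = -228
Policy B (W := 168, S := 32):
  S = 32
  J = 31
  W = 168
  U = 248 + 5·32 − 2·31 − 6·168 = -662
U: -228 − (-662) = 434

434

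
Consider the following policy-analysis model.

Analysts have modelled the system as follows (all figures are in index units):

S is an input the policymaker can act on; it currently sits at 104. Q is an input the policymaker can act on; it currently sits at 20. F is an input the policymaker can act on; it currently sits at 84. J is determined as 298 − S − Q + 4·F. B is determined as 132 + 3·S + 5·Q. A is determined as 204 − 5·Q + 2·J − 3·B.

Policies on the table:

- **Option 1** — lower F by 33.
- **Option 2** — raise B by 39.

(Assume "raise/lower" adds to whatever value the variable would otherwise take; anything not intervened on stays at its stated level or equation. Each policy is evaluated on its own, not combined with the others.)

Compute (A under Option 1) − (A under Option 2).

Option 1 (F − 33):
  S = 104
  Q = 20
  F = 84 − 33 = 51
  J = 298 − 104 − 20 + 4·51 = 378
  B = 132 + 3·104 + 5·20 = 544
  A = 204 − 5·20 + 2·378 − 3·544 = -772
Option 2 (B + 39):
  S = 104
  Q = 20
  F = 84
  J = 298 − 104 − 20 + 4·84 = 510
  B = 132 + 3·104 + 5·20 (+39 from intervention) = 583
  A = 204 − 5·20 + 2·510 − 3·583 = -625
A: -772 − (-625) = -147

-147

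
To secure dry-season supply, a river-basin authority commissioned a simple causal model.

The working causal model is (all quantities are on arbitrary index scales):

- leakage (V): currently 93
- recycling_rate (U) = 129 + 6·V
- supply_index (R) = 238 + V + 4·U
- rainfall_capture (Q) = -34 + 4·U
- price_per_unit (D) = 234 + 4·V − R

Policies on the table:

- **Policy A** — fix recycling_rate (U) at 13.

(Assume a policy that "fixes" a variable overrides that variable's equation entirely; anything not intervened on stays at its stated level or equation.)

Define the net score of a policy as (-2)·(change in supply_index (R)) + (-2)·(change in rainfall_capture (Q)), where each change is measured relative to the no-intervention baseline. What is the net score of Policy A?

Baseline:
  V = 93
  U = 129 + 6·93 = 687
  R = 238 + 93 + 4·687 = 3079
  Q = -34 + 4·687 = 2714
Policy A (U := 13):
  V = 93
  U = 13
  R = 238 + 93 + 4·13 = 383
  Q = -34 + 4·13 = 18
ΔR = 383 − 3079 = -2696; ΔQ = 18 − 2714 = -2696
Score = (-2)·(-2696) + (-2)·(-2696) = 10784

10784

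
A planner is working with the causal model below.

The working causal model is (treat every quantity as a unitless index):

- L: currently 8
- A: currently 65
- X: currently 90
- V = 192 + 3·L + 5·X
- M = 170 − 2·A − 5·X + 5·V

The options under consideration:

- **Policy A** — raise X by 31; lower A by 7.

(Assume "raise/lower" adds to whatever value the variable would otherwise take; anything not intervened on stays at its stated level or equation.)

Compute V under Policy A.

Policy A (X + 31, A − 7):
  L = 8
  X = 90 + 31 = 121
  V = 192 + 3·8 + 5·121 = 821

821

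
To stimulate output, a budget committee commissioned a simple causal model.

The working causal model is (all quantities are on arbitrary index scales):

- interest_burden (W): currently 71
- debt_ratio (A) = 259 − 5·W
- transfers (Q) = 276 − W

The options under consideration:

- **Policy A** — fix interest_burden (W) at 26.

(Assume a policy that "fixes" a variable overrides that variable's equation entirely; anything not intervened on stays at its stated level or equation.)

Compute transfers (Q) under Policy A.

250

Policy A (W := 26):
  W = 26
  Q = 276 − 26 = 250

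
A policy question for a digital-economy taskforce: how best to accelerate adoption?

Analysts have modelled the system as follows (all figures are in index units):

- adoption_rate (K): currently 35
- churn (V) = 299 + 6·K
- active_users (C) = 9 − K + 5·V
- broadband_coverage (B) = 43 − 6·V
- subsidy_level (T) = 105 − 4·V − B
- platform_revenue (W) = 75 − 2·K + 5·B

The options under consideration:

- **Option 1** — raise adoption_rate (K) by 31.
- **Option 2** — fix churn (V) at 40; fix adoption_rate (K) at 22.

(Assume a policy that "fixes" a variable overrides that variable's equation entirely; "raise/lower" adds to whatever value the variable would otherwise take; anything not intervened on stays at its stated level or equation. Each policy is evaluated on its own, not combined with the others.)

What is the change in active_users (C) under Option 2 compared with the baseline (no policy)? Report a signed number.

-2332

Baseline:
  K = 35
  V = 299 + 6·35 = 509
  C = 9 − 35 + 5·509 = 2519
Option 2 (V := 40, K := 22):
  K = 22
  V = 40
  C = 9 − 22 + 5·40 = 187
Change in C: 187 − 2519 = -2332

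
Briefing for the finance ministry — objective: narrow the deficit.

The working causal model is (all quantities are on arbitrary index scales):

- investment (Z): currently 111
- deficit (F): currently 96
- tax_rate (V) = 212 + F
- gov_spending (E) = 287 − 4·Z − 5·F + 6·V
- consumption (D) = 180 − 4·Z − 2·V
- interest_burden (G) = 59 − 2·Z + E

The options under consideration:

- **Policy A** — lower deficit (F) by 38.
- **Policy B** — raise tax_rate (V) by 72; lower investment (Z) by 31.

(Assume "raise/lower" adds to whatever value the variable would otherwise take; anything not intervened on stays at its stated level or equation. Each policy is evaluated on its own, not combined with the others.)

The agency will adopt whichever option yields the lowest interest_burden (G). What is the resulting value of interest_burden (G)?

1010

Policy A (F − 38):
  Z = 111
  F = 96 − 38 = 58
  V = 212 + 58 = 270
  E = 287 − 4·111 − 5·58 + 6·270 = 1173
  G = 59 − 2·111 + 1173 = 1010
Policy B (V + 72, Z − 31):
  Z = 111 − 31 = 80
  F = 96
  V = 212 + 96 (+72 from intervention) = 380
  E = 287 − 4·80 − 5·96 + 6·380 = 1767
  G = 59 − 2·80 + 1767 = 1666
Comparing — Policy A: G=1010, Policy B: G=1666. Lowest is 1010 (Policy A).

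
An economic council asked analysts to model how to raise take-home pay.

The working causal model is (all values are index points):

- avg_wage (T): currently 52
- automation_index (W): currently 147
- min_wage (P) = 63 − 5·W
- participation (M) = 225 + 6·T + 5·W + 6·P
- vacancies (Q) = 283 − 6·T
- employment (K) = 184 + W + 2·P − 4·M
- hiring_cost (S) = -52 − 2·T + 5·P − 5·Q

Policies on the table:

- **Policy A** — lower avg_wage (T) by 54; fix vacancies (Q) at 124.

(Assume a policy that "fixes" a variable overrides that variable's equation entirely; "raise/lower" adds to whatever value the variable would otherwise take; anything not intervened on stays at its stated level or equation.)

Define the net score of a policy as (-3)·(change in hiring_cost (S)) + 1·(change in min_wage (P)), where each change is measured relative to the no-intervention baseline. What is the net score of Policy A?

1971

Baseline:
  T = 52
  W = 147
  P = 63 − 5·147 = -672
  Q = 283 − 6·52 = -29
  S = -52 − 2·52 + 5·(-672) − 5·(-29) = -3371
Policy A (T − 54, Q := 124):
  T = 52 − 54 = -2
  W = 147
  P = 63 − 5·147 = -672
  Q = 124
  S = -52 − 2·(-2) + 5·(-672) − 5·124 = -4028
ΔS = -4028 − (-3371) = -657; ΔP = -672 − (-672) = 0
Score = (-3)·(-657) + 1·0 = 1971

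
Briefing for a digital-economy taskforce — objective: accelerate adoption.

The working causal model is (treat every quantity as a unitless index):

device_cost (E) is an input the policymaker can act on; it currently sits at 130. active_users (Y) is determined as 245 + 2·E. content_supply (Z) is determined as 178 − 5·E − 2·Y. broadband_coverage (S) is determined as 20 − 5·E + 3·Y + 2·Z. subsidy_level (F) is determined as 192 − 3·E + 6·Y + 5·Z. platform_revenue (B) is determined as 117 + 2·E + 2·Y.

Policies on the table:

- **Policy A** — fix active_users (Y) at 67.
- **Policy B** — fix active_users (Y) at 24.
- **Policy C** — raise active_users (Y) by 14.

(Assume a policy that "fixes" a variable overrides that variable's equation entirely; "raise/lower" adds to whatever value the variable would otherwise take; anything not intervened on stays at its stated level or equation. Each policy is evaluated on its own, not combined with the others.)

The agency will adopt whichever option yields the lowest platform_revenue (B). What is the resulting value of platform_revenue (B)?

425

Policy A (Y := 67):
  E = 130
  Y = 67
  B = 117 + 2·130 + 2·67 = 511
Policy B (Y := 24):
  E = 130
  Y = 24
  B = 117 + 2·130 + 2·24 = 425
Policy C (Y + 14):
  E = 130
  Y = 245 + 2·130 (+14 from intervention) = 519
  B = 117 + 2·130 + 2·519 = 1415
Comparing — Policy A: B=511, Policy B: B=425, Policy C: B=1415. Lowest is 425 (Policy B).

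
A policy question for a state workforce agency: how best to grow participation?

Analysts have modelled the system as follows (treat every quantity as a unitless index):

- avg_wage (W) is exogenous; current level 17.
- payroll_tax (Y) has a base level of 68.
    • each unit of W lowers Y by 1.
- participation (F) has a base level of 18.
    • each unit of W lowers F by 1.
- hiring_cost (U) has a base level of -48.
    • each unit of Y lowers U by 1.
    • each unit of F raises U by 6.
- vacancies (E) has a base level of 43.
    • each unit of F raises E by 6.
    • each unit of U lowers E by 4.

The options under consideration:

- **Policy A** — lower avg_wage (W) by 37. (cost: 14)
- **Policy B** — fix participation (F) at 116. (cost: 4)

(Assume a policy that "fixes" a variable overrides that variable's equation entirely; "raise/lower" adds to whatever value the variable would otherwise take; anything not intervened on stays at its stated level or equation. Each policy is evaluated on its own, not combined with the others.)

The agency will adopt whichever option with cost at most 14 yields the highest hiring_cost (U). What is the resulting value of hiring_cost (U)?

597

Policy A (W − 37):
  W = 17 − 37 = -20
  Y = 68 − (-20) = 88
  F = 18 − (-20) = 38
  U = -48 − 88 + 6·38 = 92
Policy B (F := 116):
  W = 17
  Y = 68 − 17 = 51
  F = 116
  U = -48 − 51 + 6·116 = 597
Comparing — Policy A: U=92, Policy B: U=597. Highest is 597 (Policy B).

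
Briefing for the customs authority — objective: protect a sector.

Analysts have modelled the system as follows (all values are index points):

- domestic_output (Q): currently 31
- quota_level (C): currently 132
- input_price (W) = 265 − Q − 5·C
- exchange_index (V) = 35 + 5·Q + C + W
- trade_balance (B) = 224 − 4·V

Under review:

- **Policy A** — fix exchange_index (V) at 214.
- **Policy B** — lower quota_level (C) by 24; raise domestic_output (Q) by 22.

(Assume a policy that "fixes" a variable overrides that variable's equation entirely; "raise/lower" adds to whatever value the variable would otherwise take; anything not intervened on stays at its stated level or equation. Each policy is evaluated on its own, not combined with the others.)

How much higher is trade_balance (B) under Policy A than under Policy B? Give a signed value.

Policy A (V := 214):
  Q = 31
  C = 132
  W = 265 − 31 − 5·132 = -426
  V = 214
  B = 224 − 4·214 = -632
Policy B (C − 24, Q + 22):
  Q = 31 + 22 = 53
  C = 132 − 24 = 108
  W = 265 − 53 − 5·108 = -328
  V = 35 + 5·53 + 108 + (-328) = 80
  B = 224 − 4·80 = -96
B: -632 − (-96) = -536

-536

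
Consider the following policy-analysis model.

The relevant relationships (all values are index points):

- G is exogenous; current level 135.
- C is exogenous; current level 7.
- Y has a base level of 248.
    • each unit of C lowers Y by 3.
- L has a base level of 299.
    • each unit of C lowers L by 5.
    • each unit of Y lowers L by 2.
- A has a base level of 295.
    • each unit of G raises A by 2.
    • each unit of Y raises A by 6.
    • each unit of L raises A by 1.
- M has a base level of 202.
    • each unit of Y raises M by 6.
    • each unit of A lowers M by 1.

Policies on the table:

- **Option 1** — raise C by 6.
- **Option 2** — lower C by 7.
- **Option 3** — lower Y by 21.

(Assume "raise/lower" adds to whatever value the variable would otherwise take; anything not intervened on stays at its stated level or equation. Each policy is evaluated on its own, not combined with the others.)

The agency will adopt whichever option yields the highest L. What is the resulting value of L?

-148

Option 1 (C + 6):
  C = 7 + 6 = 13
  Y = 248 − 3·13 = 209
  L = 299 − 5·13 − 2·209 = -184
Option 2 (C − 7):
  C = 7 − 7 = 0
  Y = 248 − 3·0 = 248
  L = 299 − 5·0 − 2·248 = -197
Option 3 (Y − 21):
  C = 7
  Y = 248 − 3·7 (−21 from intervention) = 206
  L = 299 − 5·7 − 2·206 = -148
Comparing — Option 1: L=-184, Option 2: L=-197, Option 3: L=-148. Highest is -148 (Option 3).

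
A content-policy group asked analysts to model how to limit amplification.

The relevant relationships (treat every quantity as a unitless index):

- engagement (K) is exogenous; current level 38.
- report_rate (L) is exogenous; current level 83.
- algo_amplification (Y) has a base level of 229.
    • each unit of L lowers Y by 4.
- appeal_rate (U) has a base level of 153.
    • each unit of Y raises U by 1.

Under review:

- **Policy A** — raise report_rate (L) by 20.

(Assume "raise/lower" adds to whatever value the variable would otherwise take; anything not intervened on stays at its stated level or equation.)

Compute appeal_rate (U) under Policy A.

Policy A (L + 20):
  L = 83 + 20 = 103
  Y = 229 − 4·103 = -183
  U = 153 + (-183) = -30

-30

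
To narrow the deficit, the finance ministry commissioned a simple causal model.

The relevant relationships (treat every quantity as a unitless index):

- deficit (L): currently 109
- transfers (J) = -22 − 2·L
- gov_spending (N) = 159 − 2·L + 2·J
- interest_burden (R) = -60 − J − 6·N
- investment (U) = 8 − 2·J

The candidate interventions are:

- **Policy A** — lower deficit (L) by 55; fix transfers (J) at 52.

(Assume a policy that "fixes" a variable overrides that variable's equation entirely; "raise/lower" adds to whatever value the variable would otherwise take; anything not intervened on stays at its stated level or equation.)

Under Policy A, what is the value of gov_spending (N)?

Policy A (L − 55, J := 52):
  L = 109 − 55 = 54
  J = 52
  N = 159 − 2·54 + 2·52 = 155

155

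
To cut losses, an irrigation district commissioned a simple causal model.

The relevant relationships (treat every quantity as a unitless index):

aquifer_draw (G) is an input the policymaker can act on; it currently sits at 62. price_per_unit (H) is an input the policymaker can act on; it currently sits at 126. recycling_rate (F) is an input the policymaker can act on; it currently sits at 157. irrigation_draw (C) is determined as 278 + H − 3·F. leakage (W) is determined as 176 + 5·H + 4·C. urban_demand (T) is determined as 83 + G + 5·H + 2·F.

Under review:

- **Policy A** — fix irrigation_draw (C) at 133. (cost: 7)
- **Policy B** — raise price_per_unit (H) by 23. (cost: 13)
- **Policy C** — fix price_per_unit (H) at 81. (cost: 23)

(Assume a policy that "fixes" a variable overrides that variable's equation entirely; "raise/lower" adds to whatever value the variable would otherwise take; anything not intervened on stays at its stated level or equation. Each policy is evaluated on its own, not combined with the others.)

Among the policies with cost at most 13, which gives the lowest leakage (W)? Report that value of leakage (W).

Policy A (C := 133):
  H = 126
  F = 157
  C = 133
  W = 176 + 5·126 + 4·133 = 1338
Policy B (H + 23):
  H = 126 + 23 = 149
  F = 157
  C = 278 + 149 − 3·157 = -44
  W = 176 + 5·149 + 4·(-44) = 745
Comparing — Policy A: W=1338, Policy B: W=745. Lowest is 745 (Policy B).

745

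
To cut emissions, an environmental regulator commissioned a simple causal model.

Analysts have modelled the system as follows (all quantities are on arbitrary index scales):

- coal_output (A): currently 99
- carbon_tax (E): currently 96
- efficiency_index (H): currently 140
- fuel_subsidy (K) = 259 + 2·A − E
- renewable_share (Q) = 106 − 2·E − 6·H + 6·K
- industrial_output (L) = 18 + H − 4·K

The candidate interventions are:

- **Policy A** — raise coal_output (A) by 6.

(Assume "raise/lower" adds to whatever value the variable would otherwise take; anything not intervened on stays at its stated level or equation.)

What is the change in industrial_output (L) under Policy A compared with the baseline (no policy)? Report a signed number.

-48

Baseline:
  A = 99
  E = 96
  H = 140
  K = 259 + 2·99 − 96 = 361
  L = 18 + 140 − 4·361 = -1286
Policy A (A + 6):
  A = 99 + 6 = 105
  E = 96
  H = 140
  K = 259 + 2·105 − 96 = 373
  L = 18 + 140 − 4·373 = -1334
Change in L: -1334 − (-1286) = -48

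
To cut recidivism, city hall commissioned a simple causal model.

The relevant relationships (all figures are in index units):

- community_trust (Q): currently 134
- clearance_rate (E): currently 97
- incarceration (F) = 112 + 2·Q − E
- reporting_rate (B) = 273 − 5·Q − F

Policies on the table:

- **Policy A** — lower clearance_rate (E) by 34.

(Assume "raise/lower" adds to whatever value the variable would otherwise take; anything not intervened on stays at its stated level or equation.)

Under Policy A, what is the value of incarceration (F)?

Policy A (E − 34):
  Q = 134
  E = 97 − 34 = 63
  F = 112 + 2·134 − 63 = 317

317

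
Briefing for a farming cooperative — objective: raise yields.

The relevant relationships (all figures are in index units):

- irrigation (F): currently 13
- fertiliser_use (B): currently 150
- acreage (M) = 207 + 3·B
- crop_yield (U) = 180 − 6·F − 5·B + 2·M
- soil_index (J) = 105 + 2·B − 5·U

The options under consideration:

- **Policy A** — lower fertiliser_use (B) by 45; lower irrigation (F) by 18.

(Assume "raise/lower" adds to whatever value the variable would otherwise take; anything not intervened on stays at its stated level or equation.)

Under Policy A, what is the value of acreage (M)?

Policy A (B − 45, F − 18):
  B = 150 − 45 = 105
  M = 207 + 3·105 = 522

522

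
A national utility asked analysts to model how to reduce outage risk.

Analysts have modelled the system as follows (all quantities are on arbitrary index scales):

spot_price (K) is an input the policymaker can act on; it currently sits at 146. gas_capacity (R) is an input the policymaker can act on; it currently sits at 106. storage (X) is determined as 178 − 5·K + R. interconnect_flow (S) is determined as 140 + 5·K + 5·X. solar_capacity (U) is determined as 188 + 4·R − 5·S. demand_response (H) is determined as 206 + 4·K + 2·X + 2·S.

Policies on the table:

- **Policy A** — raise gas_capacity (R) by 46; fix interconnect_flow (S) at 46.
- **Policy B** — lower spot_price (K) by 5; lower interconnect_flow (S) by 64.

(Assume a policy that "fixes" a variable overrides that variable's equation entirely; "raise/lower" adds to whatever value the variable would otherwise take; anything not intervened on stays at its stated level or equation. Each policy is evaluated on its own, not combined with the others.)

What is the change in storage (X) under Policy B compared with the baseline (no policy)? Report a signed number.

25

Baseline:
  K = 146
  R = 106
  X = 178 − 5·146 + 106 = -446
Policy B (K − 5, S − 64):
  K = 146 − 5 = 141
  R = 106
  X = 178 − 5·141 + 106 = -421
Change in X: -421 − (-446) = 25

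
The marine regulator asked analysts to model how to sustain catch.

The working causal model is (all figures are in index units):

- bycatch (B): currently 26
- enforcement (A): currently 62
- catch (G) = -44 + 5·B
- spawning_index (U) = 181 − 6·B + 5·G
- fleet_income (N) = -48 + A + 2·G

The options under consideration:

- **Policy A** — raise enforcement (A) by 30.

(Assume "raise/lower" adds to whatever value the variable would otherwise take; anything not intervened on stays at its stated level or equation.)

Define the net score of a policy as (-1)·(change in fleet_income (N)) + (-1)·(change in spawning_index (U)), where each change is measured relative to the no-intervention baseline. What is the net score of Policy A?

-30

Baseline:
  B = 26
  A = 62
  G = -44 + 5·26 = 86
  U = 181 − 6·26 + 5·86 = 455
  N = -48 + 62 + 2·86 = 186
Policy A (A + 30):
  B = 26
  A = 62 + 30 = 92
  G = -44 + 5·26 = 86
  U = 181 − 6·26 + 5·86 = 455
  N = -48 + 92 + 2·86 = 216
ΔN = 216 − 186 = 30; ΔU = 455 − 455 = 0
Score = (-1)·30 + (-1)·0 = -30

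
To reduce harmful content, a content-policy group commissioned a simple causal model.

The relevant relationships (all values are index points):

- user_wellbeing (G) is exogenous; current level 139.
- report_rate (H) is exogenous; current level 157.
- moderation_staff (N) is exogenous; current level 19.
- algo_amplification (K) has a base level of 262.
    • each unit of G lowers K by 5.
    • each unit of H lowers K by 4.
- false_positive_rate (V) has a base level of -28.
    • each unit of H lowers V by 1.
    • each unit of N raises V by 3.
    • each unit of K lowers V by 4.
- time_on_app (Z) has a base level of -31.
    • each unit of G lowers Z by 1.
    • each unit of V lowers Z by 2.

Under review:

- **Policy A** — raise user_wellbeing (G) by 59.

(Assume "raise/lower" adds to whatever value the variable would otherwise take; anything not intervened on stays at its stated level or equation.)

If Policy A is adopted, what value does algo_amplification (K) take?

-1356

Policy A (G + 59):
  G = 139 + 59 = 198
  H = 157
  K = 262 − 5·198 − 4·157 = -1356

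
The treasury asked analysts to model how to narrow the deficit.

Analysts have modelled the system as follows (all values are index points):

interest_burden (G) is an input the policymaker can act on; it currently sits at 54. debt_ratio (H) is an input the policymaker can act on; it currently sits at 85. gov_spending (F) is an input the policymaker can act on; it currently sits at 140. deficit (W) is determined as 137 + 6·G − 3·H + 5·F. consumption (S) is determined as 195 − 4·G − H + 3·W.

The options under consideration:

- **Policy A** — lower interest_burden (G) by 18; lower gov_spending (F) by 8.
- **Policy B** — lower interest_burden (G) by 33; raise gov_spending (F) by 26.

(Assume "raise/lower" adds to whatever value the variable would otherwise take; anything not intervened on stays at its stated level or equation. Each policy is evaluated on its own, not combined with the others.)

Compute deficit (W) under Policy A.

758

Policy A (G − 18, F − 8):
  G = 54 − 18 = 36
  H = 85
  F = 140 − 8 = 132
  W = 137 + 6·36 − 3·85 + 5·132 = 758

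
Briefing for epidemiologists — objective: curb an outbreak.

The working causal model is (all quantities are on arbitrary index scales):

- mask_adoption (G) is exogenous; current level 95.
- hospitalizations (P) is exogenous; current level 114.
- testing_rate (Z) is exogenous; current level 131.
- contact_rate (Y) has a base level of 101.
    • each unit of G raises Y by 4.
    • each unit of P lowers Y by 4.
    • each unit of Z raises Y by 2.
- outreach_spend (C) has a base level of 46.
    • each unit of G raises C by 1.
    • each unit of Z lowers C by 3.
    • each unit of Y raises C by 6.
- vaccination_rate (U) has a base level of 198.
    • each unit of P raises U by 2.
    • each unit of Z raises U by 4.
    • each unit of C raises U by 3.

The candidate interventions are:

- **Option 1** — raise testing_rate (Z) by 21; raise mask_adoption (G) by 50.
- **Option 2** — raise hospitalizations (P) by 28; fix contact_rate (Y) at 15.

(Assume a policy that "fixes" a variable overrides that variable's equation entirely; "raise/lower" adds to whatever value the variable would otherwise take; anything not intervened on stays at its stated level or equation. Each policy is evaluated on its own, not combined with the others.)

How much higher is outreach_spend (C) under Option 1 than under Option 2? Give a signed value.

3071

Option 1 (Z + 21, G + 50):
  G = 95 + 50 = 145
  P = 114
  Z = 131 + 21 = 152
  Y = 101 + 4·145 − 4·114 + 2·152 = 529
  C = 46 + 145 − 3·152 + 6·529 = 2909
Option 2 (P + 28, Y := 15):
  G = 95
  P = 114 + 28 = 142
  Z = 131
  Y = 15
  C = 46 + 95 − 3·131 + 6·15 = -162
C: 2909 − (-162) = 3071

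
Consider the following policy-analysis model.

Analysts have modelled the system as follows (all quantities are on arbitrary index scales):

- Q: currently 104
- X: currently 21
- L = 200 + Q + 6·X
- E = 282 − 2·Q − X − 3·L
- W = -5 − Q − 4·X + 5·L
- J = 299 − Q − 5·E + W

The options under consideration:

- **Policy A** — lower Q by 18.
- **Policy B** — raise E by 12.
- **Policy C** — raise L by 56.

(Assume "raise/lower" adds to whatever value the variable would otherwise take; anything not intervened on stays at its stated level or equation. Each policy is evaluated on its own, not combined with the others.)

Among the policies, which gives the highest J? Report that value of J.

9457

Policy A (Q − 18):
  Q = 104 − 18 = 86
  X = 21
  L = 200 + 86 + 6·21 = 412
  E = 282 − 2·86 − 21 − 3·412 = -1147
  W = -5 − 86 − 4·21 + 5·412 = 1885
  J = 299 − 86 − 5·(-1147) + 1885 = 7833
Policy B (E + 12):
  Q = 104
  X = 21
  L = 200 + 104 + 6·21 = 430
  E = 282 − 2·104 − 21 − 3·430 (+12 from intervention) = -1225
  W = -5 − 104 − 4·21 + 5·430 = 1957
  J = 299 − 104 − 5·(-1225) + 1957 = 8277
Policy C (L + 56):
  Q = 104
  X = 21
  L = 200 + 104 + 6·21 (+56 from intervention) = 486
  E = 282 − 2·104 − 21 − 3·486 = -1405
  W = -5 − 104 − 4·21 + 5·486 = 2237
  J = 299 − 104 − 5·(-1405) + 2237 = 9457
Comparing — Policy A: J=7833, Policy B: J=8277, Policy C: J=9457. Highest is 9457 (Policy C).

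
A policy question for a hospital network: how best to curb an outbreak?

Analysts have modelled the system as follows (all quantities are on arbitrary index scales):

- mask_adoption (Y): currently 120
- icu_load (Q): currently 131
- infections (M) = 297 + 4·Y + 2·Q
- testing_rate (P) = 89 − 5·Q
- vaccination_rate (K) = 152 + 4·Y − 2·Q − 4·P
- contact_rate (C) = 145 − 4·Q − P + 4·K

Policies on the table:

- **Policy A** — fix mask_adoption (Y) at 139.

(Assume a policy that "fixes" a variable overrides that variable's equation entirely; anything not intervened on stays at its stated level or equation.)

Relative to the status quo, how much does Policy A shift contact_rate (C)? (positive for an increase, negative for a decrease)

304

Baseline:
  Y = 120
  Q = 131
  P = 89 − 5·131 = -566
  K = 152 + 4·120 − 2·131 − 4·(-566) = 2634
  C = 145 − 4·131 − (-566) + 4·2634 = 10723
Policy A (Y := 139):
  Y = 139
  Q = 131
  P = 89 − 5·131 = -566
  K = 152 + 4·139 − 2·131 − 4·(-566) = 2710
  C = 145 − 4·131 − (-566) + 4·2710 = 11027
Change in C: 11027 − 10723 = 304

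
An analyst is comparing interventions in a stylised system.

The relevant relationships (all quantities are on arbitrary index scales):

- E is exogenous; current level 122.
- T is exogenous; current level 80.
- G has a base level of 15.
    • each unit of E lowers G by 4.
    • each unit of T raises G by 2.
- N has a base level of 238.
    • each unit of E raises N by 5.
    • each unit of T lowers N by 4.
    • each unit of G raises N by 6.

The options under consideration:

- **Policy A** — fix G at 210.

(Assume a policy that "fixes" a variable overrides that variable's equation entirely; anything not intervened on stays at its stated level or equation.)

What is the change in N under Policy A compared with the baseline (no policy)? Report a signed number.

3138

Baseline:
  E = 122
  T = 80
  G = 15 − 4·122 + 2·80 = -313
  N = 238 + 5·122 − 4·80 + 6·(-313) = -1350
Policy A (G := 210):
  E = 122
  T = 80
  G = 210
  N = 238 + 5·122 − 4·80 + 6·210 = 1788
Change in N: 1788 − (-1350) = 3138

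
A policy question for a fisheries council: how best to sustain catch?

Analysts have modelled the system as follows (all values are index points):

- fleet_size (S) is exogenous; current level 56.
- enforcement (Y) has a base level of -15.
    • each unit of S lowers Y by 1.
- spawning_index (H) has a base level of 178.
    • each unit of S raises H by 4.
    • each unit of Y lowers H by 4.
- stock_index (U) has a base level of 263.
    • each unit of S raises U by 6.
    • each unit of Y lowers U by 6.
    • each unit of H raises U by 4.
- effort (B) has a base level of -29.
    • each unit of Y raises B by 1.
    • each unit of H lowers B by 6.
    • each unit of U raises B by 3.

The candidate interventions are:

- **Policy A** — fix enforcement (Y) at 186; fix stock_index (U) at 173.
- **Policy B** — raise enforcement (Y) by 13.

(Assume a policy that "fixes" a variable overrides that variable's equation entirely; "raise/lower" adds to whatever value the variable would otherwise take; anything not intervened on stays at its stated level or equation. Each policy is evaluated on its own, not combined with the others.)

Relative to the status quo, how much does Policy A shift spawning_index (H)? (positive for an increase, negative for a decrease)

-1028

Baseline:
  S = 56
  Y = -15 − 56 = -71
  H = 178 + 4·56 − 4·(-71) = 686
Policy A (Y := 186, U := 173):
  S = 56
  Y = 186
  H = 178 + 4·56 − 4·186 = -342
Change in H: -342 − 686 = -1028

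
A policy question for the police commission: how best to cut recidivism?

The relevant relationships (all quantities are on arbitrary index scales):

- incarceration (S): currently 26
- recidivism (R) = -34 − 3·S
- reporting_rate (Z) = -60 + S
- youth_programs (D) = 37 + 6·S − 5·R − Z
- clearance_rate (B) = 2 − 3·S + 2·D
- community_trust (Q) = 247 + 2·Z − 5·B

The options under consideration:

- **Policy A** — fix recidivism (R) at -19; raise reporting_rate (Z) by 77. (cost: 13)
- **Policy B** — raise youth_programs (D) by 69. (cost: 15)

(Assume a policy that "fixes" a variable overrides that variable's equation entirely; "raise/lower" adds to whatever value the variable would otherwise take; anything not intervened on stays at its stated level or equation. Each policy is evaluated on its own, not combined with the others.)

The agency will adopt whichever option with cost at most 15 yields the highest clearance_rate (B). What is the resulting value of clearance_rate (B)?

Policy A (R := -19, Z + 77):
  S = 26
  R = -19
  Z = -60 + 26 (+77 from intervention) = 43
  D = 37 + 6·26 − 5·(-19) − 43 = 245
  B = 2 − 3·26 + 2·245 = 414
Policy B (D + 69):
  S = 26
  R = -34 − 3·26 = -112
  Z = -60 + 26 = -34
  D = 37 + 6·26 − 5·(-112) − (-34) (+69 from intervention) = 856
  B = 2 − 3·26 + 2·856 = 1636
Comparing — Policy A: B=414, Policy B: B=1636. Highest is 1636 (Policy B).

1636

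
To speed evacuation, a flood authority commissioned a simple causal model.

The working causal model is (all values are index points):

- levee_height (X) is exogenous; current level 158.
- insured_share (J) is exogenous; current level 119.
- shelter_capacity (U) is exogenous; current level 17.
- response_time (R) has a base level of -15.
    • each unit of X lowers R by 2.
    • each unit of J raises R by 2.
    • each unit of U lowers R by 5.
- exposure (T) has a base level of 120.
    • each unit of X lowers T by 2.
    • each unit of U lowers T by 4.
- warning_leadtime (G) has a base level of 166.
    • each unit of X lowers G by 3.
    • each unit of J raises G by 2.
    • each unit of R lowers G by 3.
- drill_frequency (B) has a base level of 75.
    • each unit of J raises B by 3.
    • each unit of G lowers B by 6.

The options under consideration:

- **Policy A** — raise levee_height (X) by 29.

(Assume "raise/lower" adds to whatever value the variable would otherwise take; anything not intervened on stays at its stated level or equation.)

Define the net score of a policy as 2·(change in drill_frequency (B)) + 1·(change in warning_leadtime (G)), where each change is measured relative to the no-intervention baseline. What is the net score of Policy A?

-957

Baseline:
  X = 158
  J = 119
  U = 17
  R = -15 − 2·158 + 2·119 − 5·17 = -178
  G = 166 − 3·158 + 2·119 − 3·(-178) = 464
  B = 75 + 3·119 − 6·464 = -2352
Policy A (X + 29):
  X = 158 + 29 = 187
  J = 119
  U = 17
  R = -15 − 2·187 + 2·119 − 5·17 = -236
  G = 166 − 3·187 + 2·119 − 3·(-236) = 551
  B = 75 + 3·119 − 6·551 = -2874
ΔB = -2874 − (-2352) = -522; ΔG = 551 − 464 = 87
Score = 2·(-522) + 1·87 = -957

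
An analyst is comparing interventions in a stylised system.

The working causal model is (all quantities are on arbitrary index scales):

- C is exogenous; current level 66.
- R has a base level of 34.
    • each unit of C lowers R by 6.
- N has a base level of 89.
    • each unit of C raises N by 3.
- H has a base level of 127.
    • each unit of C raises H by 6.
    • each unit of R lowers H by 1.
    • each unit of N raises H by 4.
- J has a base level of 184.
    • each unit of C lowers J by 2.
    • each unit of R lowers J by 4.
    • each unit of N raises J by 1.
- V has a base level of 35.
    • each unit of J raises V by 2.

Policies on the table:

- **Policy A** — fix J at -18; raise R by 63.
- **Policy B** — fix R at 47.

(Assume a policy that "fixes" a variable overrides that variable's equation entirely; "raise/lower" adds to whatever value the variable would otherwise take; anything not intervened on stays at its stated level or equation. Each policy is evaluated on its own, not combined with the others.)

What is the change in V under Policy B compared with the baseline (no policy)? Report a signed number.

-3272

Baseline:
  C = 66
  R = 34 − 6·66 = -362
  N = 89 + 3·66 = 287
  J = 184 − 2·66 − 4·(-362) + 287 = 1787
  V = 35 + 2·1787 = 3609
Policy B (R := 47):
  C = 66
  R = 47
  N = 89 + 3·66 = 287
  J = 184 − 2·66 − 4·47 + 287 = 151
  V = 35 + 2·151 = 337
Change in V: 337 − 3609 = -3272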